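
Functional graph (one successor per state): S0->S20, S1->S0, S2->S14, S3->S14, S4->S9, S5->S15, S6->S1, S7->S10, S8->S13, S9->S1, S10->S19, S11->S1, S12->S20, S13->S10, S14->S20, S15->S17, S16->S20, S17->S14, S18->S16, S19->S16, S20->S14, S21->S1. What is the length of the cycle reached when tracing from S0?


Trace from S0 until a state repeats:
  S0 -> S20 -> S14 -> S20
S20 first seen at step 1, revisited at step 3.
Cycle length = 3 - 1 = 2

2


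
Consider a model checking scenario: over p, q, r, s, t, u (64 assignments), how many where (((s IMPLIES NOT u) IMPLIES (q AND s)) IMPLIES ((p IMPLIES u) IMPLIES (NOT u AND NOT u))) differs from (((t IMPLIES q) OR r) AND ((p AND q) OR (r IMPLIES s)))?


F1 = (((s IMPLIES NOT u) IMPLIES (q AND s)) IMPLIES ((p IMPLIES u) IMPLIES (NOT u AND NOT u)))
F2 = (((t IMPLIES q) OR r) AND ((p AND q) OR (r IMPLIES s)))
Evaluate both on each of 64 rows (bits = p,q,r,s,t,u):
  row 0 [000000]: F1=1 F2=1 -> 0
  row 1 [000001]: F1=1 F2=1 -> 0
  row 2 [000010]: F1=1 F2=0 (differ) -> 1
  row 3 [000011]: F1=1 F2=0 (differ) -> 1
  row 4 [000100]: F1=1 F2=1 -> 0
  (every remaining row is evaluated the same way; all 64 results are listed next)
Full result column, 8 rows per line (p,q,r fixed per line; s,t,u runs 000..111 left to right):
  rows 0-7 [p,q,r=000]: 00110110  (ones: 4)
  rows 8-15 [p,q,r=001]: 11110101  (ones: 6)
  rows 16-23 [p,q,r=010]: 00000101  (ones: 2)
  rows 24-31 [p,q,r=011]: 11110101  (ones: 6)
  rows 32-39 [p,q,r=100]: 00110110  (ones: 4)
  rows 40-47 [p,q,r=101]: 11110101  (ones: 6)
  rows 48-55 [p,q,r=110]: 00000101  (ones: 2)
  rows 56-63 [p,q,r=111]: 00000101  (ones: 2)
Disagreements = 4+6+2+6+4+6+2+2 = 32

32


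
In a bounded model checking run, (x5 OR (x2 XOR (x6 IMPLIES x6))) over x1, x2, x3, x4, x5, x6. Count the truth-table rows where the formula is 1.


Formula: (x5 OR (x2 XOR (x6 IMPLIES x6))) over 6 vars (64 rows)
Evaluate each row (x1, x2, x3, x4, x5, x6 as bits, MSB first):
  row 0 [000000]: (0 OR (0 XOR (0 IMPLIES 0))) -> 1
  row 1 [000001]: (0 OR (0 XOR (1 IMPLIES 1))) -> 1
  row 2 [000010]: (1 OR (0 XOR (0 IMPLIES 0))) -> 1
  row 3 [000011]: (1 OR (0 XOR (1 IMPLIES 1))) -> 1
  row 4 [000100]: (0 OR (0 XOR (0 IMPLIES 0))) -> 1
  (every remaining row is evaluated the same way; all 64 results are listed next)
Full result column, 8 rows per line (x1,x2,x3 fixed per line; x4,x5,x6 runs 000..111 left to right):
  rows 0-7 [x1,x2,x3=000]: 11111111  (ones: 8)
  rows 8-15 [x1,x2,x3=001]: 11111111  (ones: 8)
  rows 16-23 [x1,x2,x3=010]: 00110011  (ones: 4)
  rows 24-31 [x1,x2,x3=011]: 00110011  (ones: 4)
  rows 32-39 [x1,x2,x3=100]: 11111111  (ones: 8)
  rows 40-47 [x1,x2,x3=101]: 11111111  (ones: 8)
  rows 48-55 [x1,x2,x3=110]: 00110011  (ones: 4)
  rows 56-63 [x1,x2,x3=111]: 00110011  (ones: 4)
Count of 1-rows = 8+8+4+4+8+8+4+4 = 48

48


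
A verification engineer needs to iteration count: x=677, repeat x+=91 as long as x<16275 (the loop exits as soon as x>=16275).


Step 1: x goes from 677 toward 16275 by 91; the body runs while x<16275, so iterations = ceil((bound-start)/step)
Step 2: Distance=15598
Step 3: ceil(15598/91)=172

172


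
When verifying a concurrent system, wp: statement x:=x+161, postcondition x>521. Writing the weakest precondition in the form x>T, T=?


Formula: wp(x:=E, P) = P[E/x] (substitute E for x in postcondition)
Step 1: Postcondition: x>521
Step 2: Substitute x+161 for x: x+161>521
Step 3: Solve for x: x > 521-161 = 360

360


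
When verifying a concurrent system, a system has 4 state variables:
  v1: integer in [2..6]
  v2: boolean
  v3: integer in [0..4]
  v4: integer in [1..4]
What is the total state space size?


State space = product of domain sizes of all variables.
Domain sizes:
  v1 (integer in [2..6]): 5
  v2 (boolean): 2
  v3 (integer in [0..4]): 5
  v4 (integer in [1..4]): 4
Product = 5 * 2 * 5 * 4 = 200

200


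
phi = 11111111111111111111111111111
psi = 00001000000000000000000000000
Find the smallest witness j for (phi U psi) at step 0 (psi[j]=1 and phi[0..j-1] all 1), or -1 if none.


(phi U psi) at 0: need smallest j with psi[j]=1 and phi[i]=1 for all i in [0,j).
Scan from step 0:
  step 0: phi=1, psi=0 -> continue
  step 1: phi=1, psi=0 -> continue
  step 2: phi=1, psi=0 -> continue
  step 3: phi=1, psi=0 -> continue
  step 4: psi=1 and phi held for [0,4) -> witness found
Witness step = 4

4


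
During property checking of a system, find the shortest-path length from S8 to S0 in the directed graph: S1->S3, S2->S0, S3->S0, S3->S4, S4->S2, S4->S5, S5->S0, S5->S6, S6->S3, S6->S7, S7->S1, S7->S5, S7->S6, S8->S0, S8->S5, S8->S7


BFS layer-by-layer from S8:
  dist 0: {S8}
  dist 1: {S0, S5, S7}
  -> S0 reached at distance 1
Shortest path length = 1

1


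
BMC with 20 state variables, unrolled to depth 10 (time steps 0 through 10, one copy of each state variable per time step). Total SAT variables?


BMC unrolls to depth k, creating one copy of each state var for steps 0..k.
Step count = 10 + 1 = 11 (steps 0 through 10)
Vars per step = 20
Total = 20 * 11 = 220

220


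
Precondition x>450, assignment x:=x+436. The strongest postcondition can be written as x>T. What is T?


Formula: sp(P, x:=E) = exists old_x. (x = E[old_x/x]) AND P[old_x/x] (old_x is the value of x before the assignment; eliminate old_x by solving x = E[old_x/x] for old_x)
Step 1: Precondition P: x>450, i.e. old_x > 450
Step 2: Assignment gives x = old_x + 436, so old_x = x - 436
Step 3: Substitute into P: x - 436 > 450
Step 4: Simplify: x > 450+436 = 886

886


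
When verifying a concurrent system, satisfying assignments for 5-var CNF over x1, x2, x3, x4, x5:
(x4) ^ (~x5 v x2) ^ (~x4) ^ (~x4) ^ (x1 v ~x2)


CNF with 5 clauses over 5 vars (32 assignments).
An assignment satisfies CNF iff every clause has >=1 true literal.
Check each row (bits = x1,x2,x3,x4,x5; clause T/F shown):
  row 0 [00000]: clauses=FTTTT -> 0
  row 1 [00001]: clauses=FFTTT -> 0
  row 2 [00010]: clauses=TTFFT -> 0
  row 3 [00011]: clauses=TFFFT -> 0
  row 4 [00100]: clauses=FTTTT -> 0
  row 5 [00101]: clauses=FFTTT -> 0
  row 6 [00110]: clauses=TTFFT -> 0
  row 7 [00111]: clauses=TFFFT -> 0
  row 8 [01000]: clauses=FTTTF -> 0
  row 9 [01001]: clauses=FTTTF -> 0
  row 10 [01010]: clauses=TTFFF -> 0
  row 11 [01011]: clauses=TTFFF -> 0
  row 12 [01100]: clauses=FTTTF -> 0
  row 13 [01101]: clauses=FTTTF -> 0
  row 14 [01110]: clauses=TTFFF -> 0
  row 15 [01111]: clauses=TTFFF -> 0
  row 16 [10000]: clauses=FTTTT -> 0
  row 17 [10001]: clauses=FFTTT -> 0
  row 18 [10010]: clauses=TTFFT -> 0
  row 19 [10011]: clauses=TFFFT -> 0
  row 20 [10100]: clauses=FTTTT -> 0
  row 21 [10101]: clauses=FFTTT -> 0
  row 22 [10110]: clauses=TTFFT -> 0
  row 23 [10111]: clauses=TFFFT -> 0
  row 24 [11000]: clauses=FTTTT -> 0
  row 25 [11001]: clauses=FTTTT -> 0
  row 26 [11010]: clauses=TTFFT -> 0
  row 27 [11011]: clauses=TTFFT -> 0
  row 28 [11100]: clauses=FTTTT -> 0
  row 29 [11101]: clauses=FTTTT -> 0
  row 30 [11110]: clauses=TTFFT -> 0
  row 31 [11111]: clauses=TTFFT -> 0
Full result column, 8 rows per line (x1,x2 fixed per line; x3,x4,x5 runs 000..111 left to right):
  rows 0-7 [x1,x2=00]: 00000000  (ones: 0)
  rows 8-15 [x1,x2=01]: 00000000  (ones: 0)
  rows 16-23 [x1,x2=10]: 00000000  (ones: 0)
  rows 24-31 [x1,x2=11]: 00000000  (ones: 0)
Satisfying assignments = 0+0+0+0 = 0

0


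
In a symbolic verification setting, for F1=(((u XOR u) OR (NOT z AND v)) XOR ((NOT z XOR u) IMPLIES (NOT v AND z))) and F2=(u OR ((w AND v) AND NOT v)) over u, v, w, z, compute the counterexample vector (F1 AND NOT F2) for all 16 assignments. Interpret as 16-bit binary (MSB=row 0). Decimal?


F1 = (((u XOR u) OR (NOT z AND v)) XOR ((NOT z XOR u) IMPLIES (NOT v AND z)))
F2 = (u OR ((w AND v) AND NOT v))
Counterexample to F1=>F2 is where F1=1 and F2=0.
Evaluate each row (bits = u,v,w,z, MSB first):
  row 0 [0000]: F1=0 F2=0 -> F1&~F2 -> 0
  row 1 [0001]: F1=1 F2=0 -> F1&~F2 -> 1
  row 2 [0010]: F1=0 F2=0 -> F1&~F2 -> 0
  row 3 [0011]: F1=1 F2=0 -> F1&~F2 -> 1
  row 4 [0100]: F1=1 F2=0 -> F1&~F2 -> 1
  row 5 [0101]: F1=1 F2=0 -> F1&~F2 -> 1
  row 6 [0110]: F1=1 F2=0 -> F1&~F2 -> 1
  row 7 [0111]: F1=1 F2=0 -> F1&~F2 -> 1
  row 8 [1000]: F1=1 F2=1 -> F1&~F2 -> 0
  row 9 [1001]: F1=1 F2=1 -> F1&~F2 -> 0
  row 10 [1010]: F1=1 F2=1 -> F1&~F2 -> 0
  row 11 [1011]: F1=1 F2=1 -> F1&~F2 -> 0
  row 12 [1100]: F1=0 F2=1 -> F1&~F2 -> 0
  row 13 [1101]: F1=0 F2=1 -> F1&~F2 -> 0
  row 14 [1110]: F1=0 F2=1 -> F1&~F2 -> 0
  row 15 [1111]: F1=0 F2=1 -> F1&~F2 -> 0
Full result column, 4 rows per line (u,v fixed per line; w,z runs 00..11 left to right):
  rows 0-3 [u,v=00]: 0101  = hex 5
  rows 4-7 [u,v=01]: 1111  = hex F
  rows 8-11 [u,v=10]: 0000  = hex 0
  rows 12-15 [u,v=11]: 0000  = hex 0
Counterexample vector (row 0 .. row 15) = 0101111100000000
Output column grouped in 4s = 0101 1111 0000 0000 = 0x5F00
Convert to decimal digit by digit (value = value*16 + digit):
  5 -> 5
  5*16 + 15 (F) = 95
  95*16 + 0 = 1520
  1520*16 + 0 = 24320
Decimal = 24320

24320


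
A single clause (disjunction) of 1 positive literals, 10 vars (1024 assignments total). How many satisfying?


Step 1: Total=2^10=1024
Step 2: Unsat when all 1 false: 2^9=512
Step 3: Sat=1024-512=512

512


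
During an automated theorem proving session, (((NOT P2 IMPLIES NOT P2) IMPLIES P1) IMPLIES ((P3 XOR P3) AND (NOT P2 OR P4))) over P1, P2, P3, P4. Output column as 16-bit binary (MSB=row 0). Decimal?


Formula: (((NOT P2 IMPLIES NOT P2) IMPLIES P1) IMPLIES ((P3 XOR P3) AND (NOT P2 OR P4))) over P1, P2, P3, P4 (16 rows)
Evaluate each row (bits = P1,P2,P3,P4, MSB first):
  row 0 [0000]: (((NOT 0 IMPLIES NOT 0) IMPLIES 0) IMPLIES ((0 XOR 0) AND (NOT 0 OR 0))) -> 1
  row 1 [0001]: (((NOT 0 IMPLIES NOT 0) IMPLIES 0) IMPLIES ((0 XOR 0) AND (NOT 0 OR 1))) -> 1
  row 2 [0010]: (((NOT 0 IMPLIES NOT 0) IMPLIES 0) IMPLIES ((1 XOR 1) AND (NOT 0 OR 0))) -> 1
  row 3 [0011]: (((NOT 0 IMPLIES NOT 0) IMPLIES 0) IMPLIES ((1 XOR 1) AND (NOT 0 OR 1))) -> 1
  row 4 [0100]: (((NOT 1 IMPLIES NOT 1) IMPLIES 0) IMPLIES ((0 XOR 0) AND (NOT 1 OR 0))) -> 1
  row 5 [0101]: (((NOT 1 IMPLIES NOT 1) IMPLIES 0) IMPLIES ((0 XOR 0) AND (NOT 1 OR 1))) -> 1
  row 6 [0110]: (((NOT 1 IMPLIES NOT 1) IMPLIES 0) IMPLIES ((1 XOR 1) AND (NOT 1 OR 0))) -> 1
  row 7 [0111]: (((NOT 1 IMPLIES NOT 1) IMPLIES 0) IMPLIES ((1 XOR 1) AND (NOT 1 OR 1))) -> 1
  row 8 [1000]: (((NOT 0 IMPLIES NOT 0) IMPLIES 1) IMPLIES ((0 XOR 0) AND (NOT 0 OR 0))) -> 0
  row 9 [1001]: (((NOT 0 IMPLIES NOT 0) IMPLIES 1) IMPLIES ((0 XOR 0) AND (NOT 0 OR 1))) -> 0
  row 10 [1010]: (((NOT 0 IMPLIES NOT 0) IMPLIES 1) IMPLIES ((1 XOR 1) AND (NOT 0 OR 0))) -> 0
  row 11 [1011]: (((NOT 0 IMPLIES NOT 0) IMPLIES 1) IMPLIES ((1 XOR 1) AND (NOT 0 OR 1))) -> 0
  row 12 [1100]: (((NOT 1 IMPLIES NOT 1) IMPLIES 1) IMPLIES ((0 XOR 0) AND (NOT 1 OR 0))) -> 0
  row 13 [1101]: (((NOT 1 IMPLIES NOT 1) IMPLIES 1) IMPLIES ((0 XOR 0) AND (NOT 1 OR 1))) -> 0
  row 14 [1110]: (((NOT 1 IMPLIES NOT 1) IMPLIES 1) IMPLIES ((1 XOR 1) AND (NOT 1 OR 0))) -> 0
  row 15 [1111]: (((NOT 1 IMPLIES NOT 1) IMPLIES 1) IMPLIES ((1 XOR 1) AND (NOT 1 OR 1))) -> 0
Full result column, 4 rows per line (P1,P2 fixed per line; P3,P4 runs 00..11 left to right):
  rows 0-3 [P1,P2=00]: 1111  = hex F
  rows 4-7 [P1,P2=01]: 1111  = hex F
  rows 8-11 [P1,P2=10]: 0000  = hex 0
  rows 12-15 [P1,P2=11]: 0000  = hex 0
Output column (row 0 .. row 15) = 1111111100000000
Output column grouped in 4s = 1111 1111 0000 0000 = 0xFF00
Convert to decimal digit by digit (value = value*16 + digit):
  F -> 15
  15*16 + 15 (F) = 255
  255*16 + 0 = 4080
  4080*16 + 0 = 65280
Decimal = 65280

65280


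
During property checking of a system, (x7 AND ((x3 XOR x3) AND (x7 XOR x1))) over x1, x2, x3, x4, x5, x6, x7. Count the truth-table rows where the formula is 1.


Formula: (x7 AND ((x3 XOR x3) AND (x7 XOR x1))) over 7 vars (128 rows)
Evaluate each row (x1, x2, x3, x4, x5, x6, x7 as bits, MSB first):
  row 0 [0000000]: (0 AND ((0 XOR 0) AND (0 XOR 0))) -> 0
  row 1 [0000001]: (1 AND ((0 XOR 0) AND (1 XOR 0))) -> 0
  row 2 [0000010]: (0 AND ((0 XOR 0) AND (0 XOR 0))) -> 0
  row 3 [0000011]: (1 AND ((0 XOR 0) AND (1 XOR 0))) -> 0
  row 4 [0000100]: (0 AND ((0 XOR 0) AND (0 XOR 0))) -> 0
  (every remaining row is evaluated the same way; all 128 results are listed next)
Full result column, 8 rows per line (x1,x2,x3,x4 fixed per line; x5,x6,x7 runs 000..111 left to right):
  rows 0-7 [x1,x2,x3,x4=0000]: 00000000  (ones: 0)
  rows 8-15 [x1,x2,x3,x4=0001]: 00000000  (ones: 0)
  rows 16-23 [x1,x2,x3,x4=0010]: 00000000  (ones: 0)
  rows 24-31 [x1,x2,x3,x4=0011]: 00000000  (ones: 0)
  rows 32-39 [x1,x2,x3,x4=0100]: 00000000  (ones: 0)
  rows 40-47 [x1,x2,x3,x4=0101]: 00000000  (ones: 0)
  rows 48-55 [x1,x2,x3,x4=0110]: 00000000  (ones: 0)
  rows 56-63 [x1,x2,x3,x4=0111]: 00000000  (ones: 0)
  rows 64-71 [x1,x2,x3,x4=1000]: 00000000  (ones: 0)
  rows 72-79 [x1,x2,x3,x4=1001]: 00000000  (ones: 0)
  rows 80-87 [x1,x2,x3,x4=1010]: 00000000  (ones: 0)
  rows 88-95 [x1,x2,x3,x4=1011]: 00000000  (ones: 0)
  rows 96-103 [x1,x2,x3,x4=1100]: 00000000  (ones: 0)
  rows 104-111 [x1,x2,x3,x4=1101]: 00000000  (ones: 0)
  rows 112-119 [x1,x2,x3,x4=1110]: 00000000  (ones: 0)
  rows 120-127 [x1,x2,x3,x4=1111]: 00000000  (ones: 0)
Count of 1-rows = 0+0+0+0+0+0+0+0+0+0+0+0+0+0+0+0 = 0

0


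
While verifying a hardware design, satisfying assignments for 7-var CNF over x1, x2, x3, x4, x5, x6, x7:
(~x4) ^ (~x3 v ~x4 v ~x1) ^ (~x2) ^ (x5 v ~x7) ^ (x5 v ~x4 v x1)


CNF with 5 clauses over 7 vars (128 assignments).
An assignment satisfies CNF iff every clause has >=1 true literal.
Check each row (bits = x1,x2,x3,x4,x5,x6,x7; clause T/F shown):
  row 0 [0000000]: clauses=TTTTT -> 1
  row 1 [0000001]: clauses=TTTFT -> 0
  row 2 [0000010]: clauses=TTTTT -> 1
  row 3 [0000011]: clauses=TTTFT -> 0
  row 4 [0000100]: clauses=TTTTT -> 1
  (every remaining row is evaluated the same way; all 128 results are listed next)
Full result column, 8 rows per line (x1,x2,x3,x4 fixed per line; x5,x6,x7 runs 000..111 left to right):
  rows 0-7 [x1,x2,x3,x4=0000]: 10101111  (ones: 6)
  rows 8-15 [x1,x2,x3,x4=0001]: 00000000  (ones: 0)
  rows 16-23 [x1,x2,x3,x4=0010]: 10101111  (ones: 6)
  rows 24-31 [x1,x2,x3,x4=0011]: 00000000  (ones: 0)
  rows 32-39 [x1,x2,x3,x4=0100]: 00000000  (ones: 0)
  rows 40-47 [x1,x2,x3,x4=0101]: 00000000  (ones: 0)
  rows 48-55 [x1,x2,x3,x4=0110]: 00000000  (ones: 0)
  rows 56-63 [x1,x2,x3,x4=0111]: 00000000  (ones: 0)
  rows 64-71 [x1,x2,x3,x4=1000]: 10101111  (ones: 6)
  rows 72-79 [x1,x2,x3,x4=1001]: 00000000  (ones: 0)
  rows 80-87 [x1,x2,x3,x4=1010]: 10101111  (ones: 6)
  rows 88-95 [x1,x2,x3,x4=1011]: 00000000  (ones: 0)
  rows 96-103 [x1,x2,x3,x4=1100]: 00000000  (ones: 0)
  rows 104-111 [x1,x2,x3,x4=1101]: 00000000  (ones: 0)
  rows 112-119 [x1,x2,x3,x4=1110]: 00000000  (ones: 0)
  rows 120-127 [x1,x2,x3,x4=1111]: 00000000  (ones: 0)
Satisfying assignments = 6+0+6+0+0+0+0+0+6+0+6+0+0+0+0+0 = 24

24


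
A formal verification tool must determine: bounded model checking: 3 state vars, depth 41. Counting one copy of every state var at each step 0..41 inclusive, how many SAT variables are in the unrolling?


BMC unrolls to depth k, creating one copy of each state var for steps 0..k.
Step count = 41 + 1 = 42 (steps 0 through 41)
Vars per step = 3
Total = 3 * 42 = 126

126


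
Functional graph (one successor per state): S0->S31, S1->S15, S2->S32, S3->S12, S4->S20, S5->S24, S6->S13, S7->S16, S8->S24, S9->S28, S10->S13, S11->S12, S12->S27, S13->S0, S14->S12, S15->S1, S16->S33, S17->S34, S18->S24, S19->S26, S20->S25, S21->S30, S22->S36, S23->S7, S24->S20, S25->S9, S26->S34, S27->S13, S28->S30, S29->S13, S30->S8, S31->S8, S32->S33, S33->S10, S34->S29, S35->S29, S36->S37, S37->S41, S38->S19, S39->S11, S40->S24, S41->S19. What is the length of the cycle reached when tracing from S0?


Trace from S0 until a state repeats:
  S0 -> S31 -> S8 -> S24 -> S20 -> S25 -> S9 -> S28 -> S30 -> S8
S8 first seen at step 2, revisited at step 9.
Cycle length = 9 - 2 = 7

7


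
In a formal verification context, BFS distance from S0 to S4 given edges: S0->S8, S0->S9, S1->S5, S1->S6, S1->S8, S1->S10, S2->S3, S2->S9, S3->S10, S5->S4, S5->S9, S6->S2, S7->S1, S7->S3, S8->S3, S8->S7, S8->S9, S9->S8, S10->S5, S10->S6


BFS layer-by-layer from S0:
  dist 0: {S0}
  dist 1: {S8, S9}
  dist 2: {S3, S7}
  dist 3: {S1, S10}
  dist 4: {S5, S6}
  dist 5: {S2, S4}
  -> S4 reached at distance 5
Shortest path length = 5

5


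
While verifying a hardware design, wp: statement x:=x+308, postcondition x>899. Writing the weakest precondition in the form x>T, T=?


Formula: wp(x:=E, P) = P[E/x] (substitute E for x in postcondition)
Step 1: Postcondition: x>899
Step 2: Substitute x+308 for x: x+308>899
Step 3: Solve for x: x > 899-308 = 591

591


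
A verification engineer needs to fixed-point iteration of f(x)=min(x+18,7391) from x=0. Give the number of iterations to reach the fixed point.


Step 1: x=0, cap=7391, increment=18
Step 2: x grows by 18 each step until capped at 7391; fixed point is x=7391
Step 3: iterations = ceil(7391/18) = 411

411


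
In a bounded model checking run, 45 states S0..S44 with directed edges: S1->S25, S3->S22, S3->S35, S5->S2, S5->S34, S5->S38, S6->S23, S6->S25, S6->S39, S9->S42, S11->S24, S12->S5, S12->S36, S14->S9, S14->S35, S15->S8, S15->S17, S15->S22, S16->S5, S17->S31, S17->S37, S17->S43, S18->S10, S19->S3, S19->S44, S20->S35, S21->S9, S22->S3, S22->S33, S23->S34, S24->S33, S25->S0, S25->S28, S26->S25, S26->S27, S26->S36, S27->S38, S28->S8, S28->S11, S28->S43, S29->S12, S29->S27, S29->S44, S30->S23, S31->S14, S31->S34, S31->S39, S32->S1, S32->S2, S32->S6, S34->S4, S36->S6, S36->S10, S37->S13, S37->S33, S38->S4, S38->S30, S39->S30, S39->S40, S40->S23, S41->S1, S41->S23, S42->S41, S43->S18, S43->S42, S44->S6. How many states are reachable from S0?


BFS from S0:
  layer 0: {S0}
Reachable set: {S0}
Count = 1

1


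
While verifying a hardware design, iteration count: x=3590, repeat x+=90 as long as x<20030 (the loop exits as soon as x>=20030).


Step 1: x goes from 3590 toward 20030 by 90; the body runs while x<20030, so iterations = ceil((bound-start)/step)
Step 2: Distance=16440
Step 3: ceil(16440/90)=183

183


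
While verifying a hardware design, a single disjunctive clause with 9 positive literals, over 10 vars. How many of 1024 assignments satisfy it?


Step 1: Total=2^10=1024
Step 2: Unsat when all 9 false: 2^1=2
Step 3: Sat=1024-2=1022

1022


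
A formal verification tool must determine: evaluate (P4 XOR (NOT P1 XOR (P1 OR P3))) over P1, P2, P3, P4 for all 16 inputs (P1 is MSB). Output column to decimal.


Formula: (P4 XOR (NOT P1 XOR (P1 OR P3))) over P1, P2, P3, P4 (16 rows)
Evaluate each row (bits = P1,P2,P3,P4, MSB first):
  row 0 [0000]: (0 XOR (NOT 0 XOR (0 OR 0))) -> 1
  row 1 [0001]: (1 XOR (NOT 0 XOR (0 OR 0))) -> 0
  row 2 [0010]: (0 XOR (NOT 0 XOR (0 OR 1))) -> 0
  row 3 [0011]: (1 XOR (NOT 0 XOR (0 OR 1))) -> 1
  row 4 [0100]: (0 XOR (NOT 0 XOR (0 OR 0))) -> 1
  row 5 [0101]: (1 XOR (NOT 0 XOR (0 OR 0))) -> 0
  row 6 [0110]: (0 XOR (NOT 0 XOR (0 OR 1))) -> 0
  row 7 [0111]: (1 XOR (NOT 0 XOR (0 OR 1))) -> 1
  row 8 [1000]: (0 XOR (NOT 1 XOR (1 OR 0))) -> 1
  row 9 [1001]: (1 XOR (NOT 1 XOR (1 OR 0))) -> 0
  row 10 [1010]: (0 XOR (NOT 1 XOR (1 OR 1))) -> 1
  row 11 [1011]: (1 XOR (NOT 1 XOR (1 OR 1))) -> 0
  row 12 [1100]: (0 XOR (NOT 1 XOR (1 OR 0))) -> 1
  row 13 [1101]: (1 XOR (NOT 1 XOR (1 OR 0))) -> 0
  row 14 [1110]: (0 XOR (NOT 1 XOR (1 OR 1))) -> 1
  row 15 [1111]: (1 XOR (NOT 1 XOR (1 OR 1))) -> 0
Full result column, 4 rows per line (P1,P2 fixed per line; P3,P4 runs 00..11 left to right):
  rows 0-3 [P1,P2=00]: 1001  = hex 9
  rows 4-7 [P1,P2=01]: 1001  = hex 9
  rows 8-11 [P1,P2=10]: 1010  = hex A
  rows 12-15 [P1,P2=11]: 1010  = hex A
Output column (row 0 .. row 15) = 1001100110101010
Output column grouped in 4s = 1001 1001 1010 1010 = 0x99AA
Convert to decimal digit by digit (value = value*16 + digit):
  9 -> 9
  9*16 + 9 = 153
  153*16 + 10 (A) = 2458
  2458*16 + 10 (A) = 39338
Decimal = 39338

39338


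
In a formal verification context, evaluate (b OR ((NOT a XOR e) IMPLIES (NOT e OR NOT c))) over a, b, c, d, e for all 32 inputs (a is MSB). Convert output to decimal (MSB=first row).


Formula: (b OR ((NOT a XOR e) IMPLIES (NOT e OR NOT c))) over a, b, c, d, e (32 rows)
Evaluate each row (bits = a,b,c,d,e, MSB first):
  row 0 [00000]: (0 OR ((NOT 0 XOR 0) IMPLIES (NOT 0 OR NOT 0))) -> 1
  row 1 [00001]: (0 OR ((NOT 0 XOR 1) IMPLIES (NOT 1 OR NOT 0))) -> 1
  row 2 [00010]: (0 OR ((NOT 0 XOR 0) IMPLIES (NOT 0 OR NOT 0))) -> 1
  row 3 [00011]: (0 OR ((NOT 0 XOR 1) IMPLIES (NOT 1 OR NOT 0))) -> 1
  row 4 [00100]: (0 OR ((NOT 0 XOR 0) IMPLIES (NOT 0 OR NOT 1))) -> 1
  row 5 [00101]: (0 OR ((NOT 0 XOR 1) IMPLIES (NOT 1 OR NOT 1))) -> 1
  row 6 [00110]: (0 OR ((NOT 0 XOR 0) IMPLIES (NOT 0 OR NOT 1))) -> 1
  row 7 [00111]: (0 OR ((NOT 0 XOR 1) IMPLIES (NOT 1 OR NOT 1))) -> 1
  row 8 [01000]: (1 OR ((NOT 0 XOR 0) IMPLIES (NOT 0 OR NOT 0))) -> 1
  row 9 [01001]: (1 OR ((NOT 0 XOR 1) IMPLIES (NOT 1 OR NOT 0))) -> 1
  row 10 [01010]: (1 OR ((NOT 0 XOR 0) IMPLIES (NOT 0 OR NOT 0))) -> 1
  row 11 [01011]: (1 OR ((NOT 0 XOR 1) IMPLIES (NOT 1 OR NOT 0))) -> 1
  row 12 [01100]: (1 OR ((NOT 0 XOR 0) IMPLIES (NOT 0 OR NOT 1))) -> 1
  row 13 [01101]: (1 OR ((NOT 0 XOR 1) IMPLIES (NOT 1 OR NOT 1))) -> 1
  row 14 [01110]: (1 OR ((NOT 0 XOR 0) IMPLIES (NOT 0 OR NOT 1))) -> 1
  row 15 [01111]: (1 OR ((NOT 0 XOR 1) IMPLIES (NOT 1 OR NOT 1))) -> 1
  row 16 [10000]: (0 OR ((NOT 1 XOR 0) IMPLIES (NOT 0 OR NOT 0))) -> 1
  row 17 [10001]: (0 OR ((NOT 1 XOR 1) IMPLIES (NOT 1 OR NOT 0))) -> 1
  row 18 [10010]: (0 OR ((NOT 1 XOR 0) IMPLIES (NOT 0 OR NOT 0))) -> 1
  row 19 [10011]: (0 OR ((NOT 1 XOR 1) IMPLIES (NOT 1 OR NOT 0))) -> 1
  row 20 [10100]: (0 OR ((NOT 1 XOR 0) IMPLIES (NOT 0 OR NOT 1))) -> 1
  row 21 [10101]: (0 OR ((NOT 1 XOR 1) IMPLIES (NOT 1 OR NOT 1))) -> 0
  row 22 [10110]: (0 OR ((NOT 1 XOR 0) IMPLIES (NOT 0 OR NOT 1))) -> 1
  row 23 [10111]: (0 OR ((NOT 1 XOR 1) IMPLIES (NOT 1 OR NOT 1))) -> 0
  row 24 [11000]: (1 OR ((NOT 1 XOR 0) IMPLIES (NOT 0 OR NOT 0))) -> 1
  row 25 [11001]: (1 OR ((NOT 1 XOR 1) IMPLIES (NOT 1 OR NOT 0))) -> 1
  row 26 [11010]: (1 OR ((NOT 1 XOR 0) IMPLIES (NOT 0 OR NOT 0))) -> 1
  row 27 [11011]: (1 OR ((NOT 1 XOR 1) IMPLIES (NOT 1 OR NOT 0))) -> 1
  row 28 [11100]: (1 OR ((NOT 1 XOR 0) IMPLIES (NOT 0 OR NOT 1))) -> 1
  row 29 [11101]: (1 OR ((NOT 1 XOR 1) IMPLIES (NOT 1 OR NOT 1))) -> 1
  row 30 [11110]: (1 OR ((NOT 1 XOR 0) IMPLIES (NOT 0 OR NOT 1))) -> 1
  row 31 [11111]: (1 OR ((NOT 1 XOR 1) IMPLIES (NOT 1 OR NOT 1))) -> 1
Full result column, 4 rows per line (a,b,c fixed per line; d,e runs 00..11 left to right):
  rows 0-3 [a,b,c=000]: 1111  = hex F
  rows 4-7 [a,b,c=001]: 1111  = hex F
  rows 8-11 [a,b,c=010]: 1111  = hex F
  rows 12-15 [a,b,c=011]: 1111  = hex F
  rows 16-19 [a,b,c=100]: 1111  = hex F
  rows 20-23 [a,b,c=101]: 1010  = hex A
  rows 24-27 [a,b,c=110]: 1111  = hex F
  rows 28-31 [a,b,c=111]: 1111  = hex F
Output column (row 0 .. row 31) = 11111111111111111111101011111111
Output column grouped in 4s = 1111 1111 1111 1111 1111 1010 1111 1111 = 0xFFFFFAFF
Convert to decimal digit by digit (value = value*16 + digit):
  F -> 15
  15*16 + 15 (F) = 255
  255*16 + 15 (F) = 4095
  4095*16 + 15 (F) = 65535
  65535*16 + 15 (F) = 1048575
  1048575*16 + 10 (A) = 16777210
  16777210*16 + 15 (F) = 268435375
  268435375*16 + 15 (F) = 4294966015
Decimal = 4294966015

4294966015


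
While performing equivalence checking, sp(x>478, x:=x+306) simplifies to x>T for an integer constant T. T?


Formula: sp(P, x:=E) = exists old_x. (x = E[old_x/x]) AND P[old_x/x] (old_x is the value of x before the assignment; eliminate old_x by solving x = E[old_x/x] for old_x)
Step 1: Precondition P: x>478, i.e. old_x > 478
Step 2: Assignment gives x = old_x + 306, so old_x = x - 306
Step 3: Substitute into P: x - 306 > 478
Step 4: Simplify: x > 478+306 = 784

784


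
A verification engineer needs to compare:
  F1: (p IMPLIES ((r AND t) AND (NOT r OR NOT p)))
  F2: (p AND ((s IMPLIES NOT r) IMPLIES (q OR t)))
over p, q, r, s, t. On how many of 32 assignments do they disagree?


F1 = (p IMPLIES ((r AND t) AND (NOT r OR NOT p)))
F2 = (p AND ((s IMPLIES NOT r) IMPLIES (q OR t)))
Evaluate both on each of 32 rows (bits = p,q,r,s,t):
  row 0 [00000]: F1=1 F2=0 (differ) -> 1
  row 1 [00001]: F1=1 F2=0 (differ) -> 1
  row 2 [00010]: F1=1 F2=0 (differ) -> 1
  row 3 [00011]: F1=1 F2=0 (differ) -> 1
  row 4 [00100]: F1=1 F2=0 (differ) -> 1
  row 5 [00101]: F1=1 F2=0 (differ) -> 1
  row 6 [00110]: F1=1 F2=0 (differ) -> 1
  row 7 [00111]: F1=1 F2=0 (differ) -> 1
  row 8 [01000]: F1=1 F2=0 (differ) -> 1
  row 9 [01001]: F1=1 F2=0 (differ) -> 1
  row 10 [01010]: F1=1 F2=0 (differ) -> 1
  row 11 [01011]: F1=1 F2=0 (differ) -> 1
  row 12 [01100]: F1=1 F2=0 (differ) -> 1
  row 13 [01101]: F1=1 F2=0 (differ) -> 1
  row 14 [01110]: F1=1 F2=0 (differ) -> 1
  row 15 [01111]: F1=1 F2=0 (differ) -> 1
  row 16 [10000]: F1=0 F2=0 -> 0
  row 17 [10001]: F1=0 F2=1 (differ) -> 1
  row 18 [10010]: F1=0 F2=0 -> 0
  row 19 [10011]: F1=0 F2=1 (differ) -> 1
  row 20 [10100]: F1=0 F2=0 -> 0
  row 21 [10101]: F1=0 F2=1 (differ) -> 1
  row 22 [10110]: F1=0 F2=1 (differ) -> 1
  row 23 [10111]: F1=0 F2=1 (differ) -> 1
  row 24 [11000]: F1=0 F2=1 (differ) -> 1
  row 25 [11001]: F1=0 F2=1 (differ) -> 1
  row 26 [11010]: F1=0 F2=1 (differ) -> 1
  row 27 [11011]: F1=0 F2=1 (differ) -> 1
  row 28 [11100]: F1=0 F2=1 (differ) -> 1
  row 29 [11101]: F1=0 F2=1 (differ) -> 1
  row 30 [11110]: F1=0 F2=1 (differ) -> 1
  row 31 [11111]: F1=0 F2=1 (differ) -> 1
Full result column, 8 rows per line (p,q fixed per line; r,s,t runs 000..111 left to right):
  rows 0-7 [p,q=00]: 11111111  (ones: 8)
  rows 8-15 [p,q=01]: 11111111  (ones: 8)
  rows 16-23 [p,q=10]: 01010111  (ones: 5)
  rows 24-31 [p,q=11]: 11111111  (ones: 8)
Disagreements = 8+8+5+8 = 29

29


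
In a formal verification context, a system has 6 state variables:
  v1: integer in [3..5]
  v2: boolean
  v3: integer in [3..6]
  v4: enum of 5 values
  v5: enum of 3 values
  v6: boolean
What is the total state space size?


State space = product of domain sizes of all variables.
Domain sizes:
  v1 (integer in [3..5]): 3
  v2 (boolean): 2
  v3 (integer in [3..6]): 4
  v4 (enum of 5 values): 5
  v5 (enum of 3 values): 3
  v6 (boolean): 2
Product = 3 * 2 * 4 * 5 * 3 * 2 = 720

720


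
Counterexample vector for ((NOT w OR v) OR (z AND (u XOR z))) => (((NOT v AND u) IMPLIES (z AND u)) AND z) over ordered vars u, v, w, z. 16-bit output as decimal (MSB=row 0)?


F1 = ((NOT w OR v) OR (z AND (u XOR z)))
F2 = (((NOT v AND u) IMPLIES (z AND u)) AND z)
Counterexample to F1=>F2 is where F1=1 and F2=0.
Evaluate each row (bits = u,v,w,z, MSB first):
  row 0 [0000]: F1=1 F2=0 -> F1&~F2 -> 1
  row 1 [0001]: F1=1 F2=1 -> F1&~F2 -> 0
  row 2 [0010]: F1=0 F2=0 -> F1&~F2 -> 0
  row 3 [0011]: F1=1 F2=1 -> F1&~F2 -> 0
  row 4 [0100]: F1=1 F2=0 -> F1&~F2 -> 1
  row 5 [0101]: F1=1 F2=1 -> F1&~F2 -> 0
  row 6 [0110]: F1=1 F2=0 -> F1&~F2 -> 1
  row 7 [0111]: F1=1 F2=1 -> F1&~F2 -> 0
  row 8 [1000]: F1=1 F2=0 -> F1&~F2 -> 1
  row 9 [1001]: F1=1 F2=1 -> F1&~F2 -> 0
  row 10 [1010]: F1=0 F2=0 -> F1&~F2 -> 0
  row 11 [1011]: F1=0 F2=1 -> F1&~F2 -> 0
  row 12 [1100]: F1=1 F2=0 -> F1&~F2 -> 1
  row 13 [1101]: F1=1 F2=1 -> F1&~F2 -> 0
  row 14 [1110]: F1=1 F2=0 -> F1&~F2 -> 1
  row 15 [1111]: F1=1 F2=1 -> F1&~F2 -> 0
Full result column, 4 rows per line (u,v fixed per line; w,z runs 00..11 left to right):
  rows 0-3 [u,v=00]: 1000  = hex 8
  rows 4-7 [u,v=01]: 1010  = hex A
  rows 8-11 [u,v=10]: 1000  = hex 8
  rows 12-15 [u,v=11]: 1010  = hex A
Counterexample vector (row 0 .. row 15) = 1000101010001010
Output column grouped in 4s = 1000 1010 1000 1010 = 0x8A8A
Convert to decimal digit by digit (value = value*16 + digit):
  8 -> 8
  8*16 + 10 (A) = 138
  138*16 + 8 = 2216
  2216*16 + 10 (A) = 35466
Decimal = 35466

35466


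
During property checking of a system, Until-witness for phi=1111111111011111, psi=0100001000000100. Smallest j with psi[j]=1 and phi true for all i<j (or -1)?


(phi U psi) at 0: need smallest j with psi[j]=1 and phi[i]=1 for all i in [0,j).
Scan from step 0:
  step 0: phi=1, psi=0 -> continue
  step 1: psi=1 and phi held for [0,1) -> witness found
Witness step = 1

1


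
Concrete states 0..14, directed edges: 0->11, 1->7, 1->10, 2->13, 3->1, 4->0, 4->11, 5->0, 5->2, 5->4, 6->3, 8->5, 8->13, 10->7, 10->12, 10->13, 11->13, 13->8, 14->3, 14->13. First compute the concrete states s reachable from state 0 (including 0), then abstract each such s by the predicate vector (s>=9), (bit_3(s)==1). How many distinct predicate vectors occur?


BFS from 0:
Concrete reachable: {0, 2, 4, 5, 8, 11, 13}
Abstract via predicates (s>=9), (bit_3(s)==1):
  (0,0) <- {0, 2, 4, 5}
  (0,1) <- {8}
  (1,1) <- {11, 13}
Distinct abstract states = 3

3


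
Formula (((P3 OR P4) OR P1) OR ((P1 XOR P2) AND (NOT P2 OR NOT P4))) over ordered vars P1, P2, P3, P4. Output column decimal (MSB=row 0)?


Formula: (((P3 OR P4) OR P1) OR ((P1 XOR P2) AND (NOT P2 OR NOT P4))) over P1, P2, P3, P4 (16 rows)
Evaluate each row (bits = P1,P2,P3,P4, MSB first):
  row 0 [0000]: (((0 OR 0) OR 0) OR ((0 XOR 0) AND (NOT 0 OR NOT 0))) -> 0
  row 1 [0001]: (((0 OR 1) OR 0) OR ((0 XOR 0) AND (NOT 0 OR NOT 1))) -> 1
  row 2 [0010]: (((1 OR 0) OR 0) OR ((0 XOR 0) AND (NOT 0 OR NOT 0))) -> 1
  row 3 [0011]: (((1 OR 1) OR 0) OR ((0 XOR 0) AND (NOT 0 OR NOT 1))) -> 1
  row 4 [0100]: (((0 OR 0) OR 0) OR ((0 XOR 1) AND (NOT 1 OR NOT 0))) -> 1
  row 5 [0101]: (((0 OR 1) OR 0) OR ((0 XOR 1) AND (NOT 1 OR NOT 1))) -> 1
  row 6 [0110]: (((1 OR 0) OR 0) OR ((0 XOR 1) AND (NOT 1 OR NOT 0))) -> 1
  row 7 [0111]: (((1 OR 1) OR 0) OR ((0 XOR 1) AND (NOT 1 OR NOT 1))) -> 1
  row 8 [1000]: (((0 OR 0) OR 1) OR ((1 XOR 0) AND (NOT 0 OR NOT 0))) -> 1
  row 9 [1001]: (((0 OR 1) OR 1) OR ((1 XOR 0) AND (NOT 0 OR NOT 1))) -> 1
  row 10 [1010]: (((1 OR 0) OR 1) OR ((1 XOR 0) AND (NOT 0 OR NOT 0))) -> 1
  row 11 [1011]: (((1 OR 1) OR 1) OR ((1 XOR 0) AND (NOT 0 OR NOT 1))) -> 1
  row 12 [1100]: (((0 OR 0) OR 1) OR ((1 XOR 1) AND (NOT 1 OR NOT 0))) -> 1
  row 13 [1101]: (((0 OR 1) OR 1) OR ((1 XOR 1) AND (NOT 1 OR NOT 1))) -> 1
  row 14 [1110]: (((1 OR 0) OR 1) OR ((1 XOR 1) AND (NOT 1 OR NOT 0))) -> 1
  row 15 [1111]: (((1 OR 1) OR 1) OR ((1 XOR 1) AND (NOT 1 OR NOT 1))) -> 1
Full result column, 4 rows per line (P1,P2 fixed per line; P3,P4 runs 00..11 left to right):
  rows 0-3 [P1,P2=00]: 0111  = hex 7
  rows 4-7 [P1,P2=01]: 1111  = hex F
  rows 8-11 [P1,P2=10]: 1111  = hex F
  rows 12-15 [P1,P2=11]: 1111  = hex F
Output column (row 0 .. row 15) = 0111111111111111
Output column grouped in 4s = 0111 1111 1111 1111 = 0x7FFF
Convert to decimal digit by digit (value = value*16 + digit):
  7 -> 7
  7*16 + 15 (F) = 127
  127*16 + 15 (F) = 2047
  2047*16 + 15 (F) = 32767
Decimal = 32767

32767


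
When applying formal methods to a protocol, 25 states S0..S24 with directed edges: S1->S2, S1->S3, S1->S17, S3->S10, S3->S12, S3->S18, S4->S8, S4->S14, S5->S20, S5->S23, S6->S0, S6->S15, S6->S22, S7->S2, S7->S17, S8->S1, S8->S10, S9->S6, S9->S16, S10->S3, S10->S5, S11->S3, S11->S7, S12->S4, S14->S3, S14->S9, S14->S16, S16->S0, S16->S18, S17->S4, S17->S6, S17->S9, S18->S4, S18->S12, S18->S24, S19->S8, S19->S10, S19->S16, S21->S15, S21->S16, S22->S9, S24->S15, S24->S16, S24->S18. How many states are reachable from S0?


BFS from S0:
  layer 0: {S0}
Reachable set: {S0}
Count = 1

1


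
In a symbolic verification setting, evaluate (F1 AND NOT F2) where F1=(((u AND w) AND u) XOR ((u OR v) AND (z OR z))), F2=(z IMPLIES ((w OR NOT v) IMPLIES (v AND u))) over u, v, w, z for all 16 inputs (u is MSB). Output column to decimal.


F1 = (((u AND w) AND u) XOR ((u OR v) AND (z OR z)))
F2 = (z IMPLIES ((w OR NOT v) IMPLIES (v AND u)))
Counterexample to F1=>F2 is where F1=1 and F2=0.
Evaluate each row (bits = u,v,w,z, MSB first):
  row 0 [0000]: F1=0 F2=1 -> F1&~F2 -> 0
  row 1 [0001]: F1=0 F2=0 -> F1&~F2 -> 0
  row 2 [0010]: F1=0 F2=1 -> F1&~F2 -> 0
  row 3 [0011]: F1=0 F2=0 -> F1&~F2 -> 0
  row 4 [0100]: F1=0 F2=1 -> F1&~F2 -> 0
  row 5 [0101]: F1=1 F2=1 -> F1&~F2 -> 0
  row 6 [0110]: F1=0 F2=1 -> F1&~F2 -> 0
  row 7 [0111]: F1=1 F2=0 -> F1&~F2 -> 1
  row 8 [1000]: F1=0 F2=1 -> F1&~F2 -> 0
  row 9 [1001]: F1=1 F2=0 -> F1&~F2 -> 1
  row 10 [1010]: F1=1 F2=1 -> F1&~F2 -> 0
  row 11 [1011]: F1=0 F2=0 -> F1&~F2 -> 0
  row 12 [1100]: F1=0 F2=1 -> F1&~F2 -> 0
  row 13 [1101]: F1=1 F2=1 -> F1&~F2 -> 0
  row 14 [1110]: F1=1 F2=1 -> F1&~F2 -> 0
  row 15 [1111]: F1=0 F2=1 -> F1&~F2 -> 0
Full result column, 4 rows per line (u,v fixed per line; w,z runs 00..11 left to right):
  rows 0-3 [u,v=00]: 0000  = hex 0
  rows 4-7 [u,v=01]: 0001  = hex 1
  rows 8-11 [u,v=10]: 0100  = hex 4
  rows 12-15 [u,v=11]: 0000  = hex 0
Counterexample vector (row 0 .. row 15) = 0000000101000000
Output column grouped in 4s = 0000 0001 0100 0000 = 0x0140
Convert to decimal digit by digit (value = value*16 + digit):
  0 -> 0
  0*16 + 1 = 1
  1*16 + 4 = 20
  20*16 + 0 = 320
Decimal = 320

320


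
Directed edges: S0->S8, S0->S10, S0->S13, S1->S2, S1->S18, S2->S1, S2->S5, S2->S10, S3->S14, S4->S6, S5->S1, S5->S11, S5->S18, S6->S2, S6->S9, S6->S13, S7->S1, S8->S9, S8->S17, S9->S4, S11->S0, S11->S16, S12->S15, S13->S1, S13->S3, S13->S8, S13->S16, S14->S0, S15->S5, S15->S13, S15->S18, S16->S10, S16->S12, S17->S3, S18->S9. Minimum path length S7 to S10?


BFS layer-by-layer from S7:
  dist 0: {S7}
  dist 1: {S1}
  dist 2: {S2, S18}
  dist 3: {S5, S9, S10}
  -> S10 reached at distance 3
Shortest path length = 3

3


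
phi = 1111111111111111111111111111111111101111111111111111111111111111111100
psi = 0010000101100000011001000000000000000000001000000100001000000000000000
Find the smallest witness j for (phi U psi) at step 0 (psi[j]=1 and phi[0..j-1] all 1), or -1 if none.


(phi U psi) at 0: need smallest j with psi[j]=1 and phi[i]=1 for all i in [0,j).
Scan from step 0:
  step 0: phi=1, psi=0 -> continue
  step 1: phi=1, psi=0 -> continue
  step 2: psi=1 and phi held for [0,2) -> witness found
Witness step = 2

2


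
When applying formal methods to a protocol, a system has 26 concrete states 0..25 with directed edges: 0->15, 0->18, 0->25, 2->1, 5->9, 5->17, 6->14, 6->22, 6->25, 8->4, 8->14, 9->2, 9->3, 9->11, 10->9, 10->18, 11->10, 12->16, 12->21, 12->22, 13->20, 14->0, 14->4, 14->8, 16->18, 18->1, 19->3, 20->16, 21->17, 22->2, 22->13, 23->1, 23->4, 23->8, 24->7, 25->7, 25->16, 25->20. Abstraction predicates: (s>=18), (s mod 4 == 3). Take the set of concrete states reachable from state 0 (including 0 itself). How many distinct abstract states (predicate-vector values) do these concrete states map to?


BFS from 0:
Concrete reachable: {0, 1, 7, 15, 16, 18, 20, 25}
Abstract via predicates (s>=18), (s mod 4 == 3):
  (0,0) <- {0, 1, 16}
  (0,1) <- {7, 15}
  (1,0) <- {18, 20, 25}
Distinct abstract states = 3

3


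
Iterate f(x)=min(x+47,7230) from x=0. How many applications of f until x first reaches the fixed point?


Step 1: x=0, cap=7230, increment=47
Step 2: x grows by 47 each step until capped at 7230; fixed point is x=7230
Step 3: iterations = ceil(7230/47) = 154

154


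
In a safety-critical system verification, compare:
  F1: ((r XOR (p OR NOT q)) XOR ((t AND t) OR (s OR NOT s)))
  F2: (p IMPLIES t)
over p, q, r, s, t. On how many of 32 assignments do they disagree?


F1 = ((r XOR (p OR NOT q)) XOR ((t AND t) OR (s OR NOT s)))
F2 = (p IMPLIES t)
Evaluate both on each of 32 rows (bits = p,q,r,s,t):
  row 0 [00000]: F1=0 F2=1 (differ) -> 1
  row 1 [00001]: F1=0 F2=1 (differ) -> 1
  row 2 [00010]: F1=0 F2=1 (differ) -> 1
  row 3 [00011]: F1=0 F2=1 (differ) -> 1
  row 4 [00100]: F1=1 F2=1 -> 0
  row 5 [00101]: F1=1 F2=1 -> 0
  row 6 [00110]: F1=1 F2=1 -> 0
  row 7 [00111]: F1=1 F2=1 -> 0
  row 8 [01000]: F1=1 F2=1 -> 0
  row 9 [01001]: F1=1 F2=1 -> 0
  row 10 [01010]: F1=1 F2=1 -> 0
  row 11 [01011]: F1=1 F2=1 -> 0
  row 12 [01100]: F1=0 F2=1 (differ) -> 1
  row 13 [01101]: F1=0 F2=1 (differ) -> 1
  row 14 [01110]: F1=0 F2=1 (differ) -> 1
  row 15 [01111]: F1=0 F2=1 (differ) -> 1
  row 16 [10000]: F1=0 F2=0 -> 0
  row 17 [10001]: F1=0 F2=1 (differ) -> 1
  row 18 [10010]: F1=0 F2=0 -> 0
  row 19 [10011]: F1=0 F2=1 (differ) -> 1
  row 20 [10100]: F1=1 F2=0 (differ) -> 1
  row 21 [10101]: F1=1 F2=1 -> 0
  row 22 [10110]: F1=1 F2=0 (differ) -> 1
  row 23 [10111]: F1=1 F2=1 -> 0
  row 24 [11000]: F1=0 F2=0 -> 0
  row 25 [11001]: F1=0 F2=1 (differ) -> 1
  row 26 [11010]: F1=0 F2=0 -> 0
  row 27 [11011]: F1=0 F2=1 (differ) -> 1
  row 28 [11100]: F1=1 F2=0 (differ) -> 1
  row 29 [11101]: F1=1 F2=1 -> 0
  row 30 [11110]: F1=1 F2=0 (differ) -> 1
  row 31 [11111]: F1=1 F2=1 -> 0
Full result column, 8 rows per line (p,q fixed per line; r,s,t runs 000..111 left to right):
  rows 0-7 [p,q=00]: 11110000  (ones: 4)
  rows 8-15 [p,q=01]: 00001111  (ones: 4)
  rows 16-23 [p,q=10]: 01011010  (ones: 4)
  rows 24-31 [p,q=11]: 01011010  (ones: 4)
Disagreements = 4+4+4+4 = 16

16


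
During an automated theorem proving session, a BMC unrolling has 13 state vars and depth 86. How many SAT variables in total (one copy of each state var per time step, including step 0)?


BMC unrolls to depth k, creating one copy of each state var for steps 0..k.
Step count = 86 + 1 = 87 (steps 0 through 86)
Vars per step = 13
Total = 13 * 87 = 1131

1131


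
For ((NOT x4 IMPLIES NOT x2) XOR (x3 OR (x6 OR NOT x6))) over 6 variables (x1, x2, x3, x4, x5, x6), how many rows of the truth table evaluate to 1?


Formula: ((NOT x4 IMPLIES NOT x2) XOR (x3 OR (x6 OR NOT x6))) over 6 vars (64 rows)
Evaluate each row (x1, x2, x3, x4, x5, x6 as bits, MSB first):
  row 0 [000000]: ((NOT 0 IMPLIES NOT 0) XOR (0 OR (0 OR NOT 0))) -> 0
  row 1 [000001]: ((NOT 0 IMPLIES NOT 0) XOR (0 OR (1 OR NOT 1))) -> 0
  row 2 [000010]: ((NOT 0 IMPLIES NOT 0) XOR (0 OR (0 OR NOT 0))) -> 0
  row 3 [000011]: ((NOT 0 IMPLIES NOT 0) XOR (0 OR (1 OR NOT 1))) -> 0
  row 4 [000100]: ((NOT 1 IMPLIES NOT 0) XOR (0 OR (0 OR NOT 0))) -> 0
  (every remaining row is evaluated the same way; all 64 results are listed next)
Full result column, 8 rows per line (x1,x2,x3 fixed per line; x4,x5,x6 runs 000..111 left to right):
  rows 0-7 [x1,x2,x3=000]: 00000000  (ones: 0)
  rows 8-15 [x1,x2,x3=001]: 00000000  (ones: 0)
  rows 16-23 [x1,x2,x3=010]: 11110000  (ones: 4)
  rows 24-31 [x1,x2,x3=011]: 11110000  (ones: 4)
  rows 32-39 [x1,x2,x3=100]: 00000000  (ones: 0)
  rows 40-47 [x1,x2,x3=101]: 00000000  (ones: 0)
  rows 48-55 [x1,x2,x3=110]: 11110000  (ones: 4)
  rows 56-63 [x1,x2,x3=111]: 11110000  (ones: 4)
Count of 1-rows = 0+0+4+4+0+0+4+4 = 16

16


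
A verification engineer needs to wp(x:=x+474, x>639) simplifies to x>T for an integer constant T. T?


Formula: wp(x:=E, P) = P[E/x] (substitute E for x in postcondition)
Step 1: Postcondition: x>639
Step 2: Substitute x+474 for x: x+474>639
Step 3: Solve for x: x > 639-474 = 165

165


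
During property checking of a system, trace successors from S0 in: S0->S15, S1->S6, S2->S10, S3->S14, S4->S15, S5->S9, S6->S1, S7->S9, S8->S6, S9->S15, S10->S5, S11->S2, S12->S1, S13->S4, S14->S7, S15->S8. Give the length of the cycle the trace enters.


Trace from S0 until a state repeats:
  S0 -> S15 -> S8 -> S6 -> S1 -> S6
S6 first seen at step 3, revisited at step 5.
Cycle length = 5 - 3 = 2

2


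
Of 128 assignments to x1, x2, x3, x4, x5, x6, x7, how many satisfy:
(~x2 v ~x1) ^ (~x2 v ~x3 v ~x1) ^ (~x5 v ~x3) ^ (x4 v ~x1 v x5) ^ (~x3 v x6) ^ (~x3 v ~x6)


CNF with 6 clauses over 7 vars (128 assignments).
An assignment satisfies CNF iff every clause has >=1 true literal.
Check each row (bits = x1,x2,x3,x4,x5,x6,x7; clause T/F shown):
  row 0 [0000000]: clauses=TTTTTT -> 1
  row 1 [0000001]: clauses=TTTTTT -> 1
  row 2 [0000010]: clauses=TTTTTT -> 1
  row 3 [0000011]: clauses=TTTTTT -> 1
  row 4 [0000100]: clauses=TTTTTT -> 1
  (every remaining row is evaluated the same way; all 128 results are listed next)
Full result column, 8 rows per line (x1,x2,x3,x4 fixed per line; x5,x6,x7 runs 000..111 left to right):
  rows 0-7 [x1,x2,x3,x4=0000]: 11111111  (ones: 8)
  rows 8-15 [x1,x2,x3,x4=0001]: 11111111  (ones: 8)
  rows 16-23 [x1,x2,x3,x4=0010]: 00000000  (ones: 0)
  rows 24-31 [x1,x2,x3,x4=0011]: 00000000  (ones: 0)
  rows 32-39 [x1,x2,x3,x4=0100]: 11111111  (ones: 8)
  rows 40-47 [x1,x2,x3,x4=0101]: 11111111  (ones: 8)
  rows 48-55 [x1,x2,x3,x4=0110]: 00000000  (ones: 0)
  rows 56-63 [x1,x2,x3,x4=0111]: 00000000  (ones: 0)
  rows 64-71 [x1,x2,x3,x4=1000]: 00001111  (ones: 4)
  rows 72-79 [x1,x2,x3,x4=1001]: 11111111  (ones: 8)
  rows 80-87 [x1,x2,x3,x4=1010]: 00000000  (ones: 0)
  rows 88-95 [x1,x2,x3,x4=1011]: 00000000  (ones: 0)
  rows 96-103 [x1,x2,x3,x4=1100]: 00000000  (ones: 0)
  rows 104-111 [x1,x2,x3,x4=1101]: 00000000  (ones: 0)
  rows 112-119 [x1,x2,x3,x4=1110]: 00000000  (ones: 0)
  rows 120-127 [x1,x2,x3,x4=1111]: 00000000  (ones: 0)
Satisfying assignments = 8+8+0+0+8+8+0+0+4+8+0+0+0+0+0+0 = 44

44
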